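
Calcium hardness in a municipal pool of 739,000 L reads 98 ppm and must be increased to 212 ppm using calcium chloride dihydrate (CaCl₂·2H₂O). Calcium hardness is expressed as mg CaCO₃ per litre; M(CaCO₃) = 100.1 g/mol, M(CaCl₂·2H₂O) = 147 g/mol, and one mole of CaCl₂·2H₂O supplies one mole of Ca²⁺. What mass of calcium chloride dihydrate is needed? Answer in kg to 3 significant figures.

124 kg

Hardness to add: (212 − 98) = 114 mg/L as CaCO₃ × 739,000 L = 84,250 g as CaCO₃.
Moles of Ca²⁺ (1 mol Ca²⁺ ≡ 1 mol CaCO₃): 84,250 / 100.1 g/mol = 841.6 mol.
Mass of CaCl₂·2H₂O: 841.6 × 147 = 123,700 g.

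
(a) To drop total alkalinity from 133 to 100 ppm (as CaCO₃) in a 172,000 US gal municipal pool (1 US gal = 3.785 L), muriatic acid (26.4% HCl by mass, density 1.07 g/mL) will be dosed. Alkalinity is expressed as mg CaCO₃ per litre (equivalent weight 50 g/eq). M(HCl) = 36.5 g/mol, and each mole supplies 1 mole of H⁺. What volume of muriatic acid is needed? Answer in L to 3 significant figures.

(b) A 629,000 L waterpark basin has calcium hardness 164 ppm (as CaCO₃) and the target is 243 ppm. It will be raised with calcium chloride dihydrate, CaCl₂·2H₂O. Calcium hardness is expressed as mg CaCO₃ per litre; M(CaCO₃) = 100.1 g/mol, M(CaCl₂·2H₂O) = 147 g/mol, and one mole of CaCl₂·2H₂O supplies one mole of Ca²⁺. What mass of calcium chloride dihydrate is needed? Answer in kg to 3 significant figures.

(a) 55.5 L; (b) 73.0 kg

(a) Volume: 172,000 US gal × 3.785 L/gal = 651,020 L.
(a) Alkalinity to neutralize: (133 − 100) = 33 mg/L as CaCO₃ × 651,020 L = 21,480 g as CaCO₃.
(a) Equivalents of H⁺ required: 21,480 ÷ 50 g/eq = 429.7 eq = 429.7 mol HCl.
(a) Mass of HCl: 429.7 × 36.5 = 15,680 g.
(a) Mass of 26.4% solution: 15,680 / 0.264 = 59,410 g.
(a) Volume: 59,410 g ÷ 1.07 g/mL = 55,520 mL.

(b) Hardness to add: (243 − 164) = 79 mg/L as CaCO₃ × 629,000 L = 49,690 g as CaCO₃.
(b) Moles of Ca²⁺ (1 mol Ca²⁺ ≡ 1 mol CaCO₃): 49,690 / 100.1 g/mol = 496.4 mol.
(b) Mass of CaCl₂·2H₂O: 496.4 × 147 = 72,970 g.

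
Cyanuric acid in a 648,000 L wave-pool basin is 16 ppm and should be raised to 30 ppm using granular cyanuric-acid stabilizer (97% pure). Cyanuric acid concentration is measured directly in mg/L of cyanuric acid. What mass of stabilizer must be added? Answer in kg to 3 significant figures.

CYA to add: (30 − 16) = 14 mg/L × 648,000 L = 9072 g cyanuric acid.
At 97% purity: 9072 / 0.97 = 9353 g product.

9.35 kg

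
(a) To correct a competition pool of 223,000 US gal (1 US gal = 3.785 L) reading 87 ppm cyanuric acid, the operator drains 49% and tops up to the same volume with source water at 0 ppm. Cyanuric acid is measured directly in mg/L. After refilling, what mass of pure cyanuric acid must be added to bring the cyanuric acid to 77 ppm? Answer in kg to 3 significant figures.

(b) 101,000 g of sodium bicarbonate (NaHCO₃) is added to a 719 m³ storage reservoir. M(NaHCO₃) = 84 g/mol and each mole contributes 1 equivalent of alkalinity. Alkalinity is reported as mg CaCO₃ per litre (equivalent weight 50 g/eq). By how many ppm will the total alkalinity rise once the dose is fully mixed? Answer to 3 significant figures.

(a) 27.5 kg; (b) 83.6 ppm

(a) Volume: 223,000 US gal × 3.785 L/gal = 844,055 L.
(a) After draining 49% and refilling: 87 × 0.51 + 0 × 0.49 = 44.37 ppm.
(a) Deficit to target: 77 − 44.37 = 32.63 mg/L.
(a) Mass: 32.63 mg/L × 844,055 L = 27,540 g cyanuric acid.

(b) Volume: 719 m³ = 719,000 L.
(b) Moles of NaHCO₃: 101,000 g ÷ 84 g/mol = 1202 mol → 1202 eq of alkalinity.
(b) As CaCO₃: 1202 eq × 50 g/eq = 60,120 g.
(b) Rise: 60,120 g / 719,000 L × 1000 = 83.61 mg/L.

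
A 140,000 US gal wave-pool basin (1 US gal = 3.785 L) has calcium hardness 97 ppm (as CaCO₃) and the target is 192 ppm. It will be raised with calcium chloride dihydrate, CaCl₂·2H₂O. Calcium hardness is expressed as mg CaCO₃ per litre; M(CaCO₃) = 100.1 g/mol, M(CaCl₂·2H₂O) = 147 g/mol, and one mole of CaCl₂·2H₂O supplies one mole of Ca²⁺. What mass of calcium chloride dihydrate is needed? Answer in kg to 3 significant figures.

73.9 kg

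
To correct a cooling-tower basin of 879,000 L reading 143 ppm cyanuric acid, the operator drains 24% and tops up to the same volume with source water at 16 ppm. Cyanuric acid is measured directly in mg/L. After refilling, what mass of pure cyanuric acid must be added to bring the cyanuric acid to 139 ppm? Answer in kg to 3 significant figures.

23.3 kg

After draining 24% and refilling: 143 × 0.76 + 16 × 0.24 = 112.52 ppm.
Deficit to target: 139 − 112.52 = 26.48 mg/L.
Mass: 26.48 mg/L × 879,000 L = 23,280 g cyanuric acid.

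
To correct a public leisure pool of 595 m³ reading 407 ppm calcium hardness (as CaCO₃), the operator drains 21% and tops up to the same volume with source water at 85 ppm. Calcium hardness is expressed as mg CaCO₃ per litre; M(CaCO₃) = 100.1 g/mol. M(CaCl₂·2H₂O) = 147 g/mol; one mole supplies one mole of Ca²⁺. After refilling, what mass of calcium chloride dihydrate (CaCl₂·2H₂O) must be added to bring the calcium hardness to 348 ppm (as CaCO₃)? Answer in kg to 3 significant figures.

7.53 kg

Volume: 595 m³ = 595,000 L.
After draining 21% and refilling: 407 × 0.79 + 85 × 0.21 = 339.38 ppm.
Deficit to target: 348 − 339.38 = 8.62 mg/L.
As CaCO₃: 8.62 mg/L × 595,000 L = 5129 g; ÷ 100.1 = 51.24 mol Ca²⁺.
Mass: 51.24 × 147 = 7532 g.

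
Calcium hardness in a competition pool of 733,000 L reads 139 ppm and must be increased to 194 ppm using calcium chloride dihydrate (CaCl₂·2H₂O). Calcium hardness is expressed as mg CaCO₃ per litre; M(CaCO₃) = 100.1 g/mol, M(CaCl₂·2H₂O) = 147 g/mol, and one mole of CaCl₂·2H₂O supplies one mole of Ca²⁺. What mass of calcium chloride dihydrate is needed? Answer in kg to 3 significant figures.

59.2 kg

Hardness to add: (194 − 139) = 55 mg/L as CaCO₃ × 733,000 L = 40,320 g as CaCO₃.
Moles of Ca²⁺ (1 mol Ca²⁺ ≡ 1 mol CaCO₃): 40,320 / 100.1 g/mol = 402.7 mol.
Mass of CaCl₂·2H₂O: 402.7 × 147 = 59,200 g.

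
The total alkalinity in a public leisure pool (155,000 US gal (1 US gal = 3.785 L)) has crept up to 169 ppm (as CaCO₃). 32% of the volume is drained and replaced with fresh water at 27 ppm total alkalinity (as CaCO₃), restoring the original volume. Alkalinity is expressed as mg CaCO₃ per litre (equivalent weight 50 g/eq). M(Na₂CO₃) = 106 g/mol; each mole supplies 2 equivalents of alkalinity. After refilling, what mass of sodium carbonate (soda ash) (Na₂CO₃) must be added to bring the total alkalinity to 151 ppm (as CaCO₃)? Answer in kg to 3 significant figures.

Volume: 155,000 US gal × 3.785 L/gal = 586,675 L.
After draining 32% and refilling: 169 × 0.68 + 27 × 0.32 = 123.56 ppm.
Deficit to target: 151 − 123.56 = 27.44 mg/L.
As CaCO₃: 27.44 mg/L × 586,675 L = 16,100 g; ÷ 50 g/eq ÷ 2 = 161 mol Na₂CO₃.
Mass: 161 × 106 = 17,060 g.

17.1 kg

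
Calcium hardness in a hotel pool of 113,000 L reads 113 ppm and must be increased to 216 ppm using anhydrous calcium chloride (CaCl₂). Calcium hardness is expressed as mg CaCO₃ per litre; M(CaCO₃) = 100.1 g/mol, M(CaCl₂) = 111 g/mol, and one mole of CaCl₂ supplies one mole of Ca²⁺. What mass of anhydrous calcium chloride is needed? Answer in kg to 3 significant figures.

12.9 kg

Hardness to add: (216 − 113) = 103 mg/L as CaCO₃ × 113,000 L = 11,640 g as CaCO₃.
Moles of Ca²⁺ (1 mol Ca²⁺ ≡ 1 mol CaCO₃): 11,640 / 100.1 g/mol = 116.3 mol.
Mass of CaCl₂: 116.3 × 111 = 12,910 g.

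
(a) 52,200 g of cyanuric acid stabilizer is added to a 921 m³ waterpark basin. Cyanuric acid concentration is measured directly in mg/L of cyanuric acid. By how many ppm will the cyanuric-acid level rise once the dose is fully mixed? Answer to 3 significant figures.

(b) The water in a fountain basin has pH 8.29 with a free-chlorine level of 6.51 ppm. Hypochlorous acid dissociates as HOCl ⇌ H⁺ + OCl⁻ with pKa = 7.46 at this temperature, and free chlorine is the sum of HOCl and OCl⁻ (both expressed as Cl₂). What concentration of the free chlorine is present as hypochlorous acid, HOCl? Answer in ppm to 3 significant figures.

(a) 56.7 ppm; (b) 0.839 ppm

(a) Volume: 921 m³ = 921,000 L.
(a) Rise: 52,200 g / 921,000 L × 1000 = 56.68 mg/L.

(b) [OCl⁻]/[HOCl] = 10^(pH − pKa) = 10^(8.29 − 7.46) = 10^0.83 = 6.761.
(b) Fraction as HOCl = 1 / (1 + 6.761) = 0.1289.
(b) HOCl = 0.1289 × 6.51 ppm = 0.8388 ppm.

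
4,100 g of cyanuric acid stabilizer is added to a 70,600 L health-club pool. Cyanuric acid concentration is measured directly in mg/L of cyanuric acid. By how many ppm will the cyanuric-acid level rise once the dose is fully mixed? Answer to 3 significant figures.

58.1 ppm

Rise: 4,100 g / 70,600 L × 1000 = 58.07 mg/L.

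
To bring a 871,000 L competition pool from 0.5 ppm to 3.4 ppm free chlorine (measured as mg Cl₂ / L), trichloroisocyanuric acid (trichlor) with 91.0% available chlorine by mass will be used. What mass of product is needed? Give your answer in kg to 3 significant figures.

Chlorine deficit: 3.4 − 0.5 = 2.9 ppm = 2.9 mg/L as Cl₂.
Cl₂ equivalent needed: 2.9 mg/L × 871,000 L = 2,526,000 mg = 2526 g.
Product at 91.0% available chlorine: 2526 / 0.91 = 2776 g.

2.78 kg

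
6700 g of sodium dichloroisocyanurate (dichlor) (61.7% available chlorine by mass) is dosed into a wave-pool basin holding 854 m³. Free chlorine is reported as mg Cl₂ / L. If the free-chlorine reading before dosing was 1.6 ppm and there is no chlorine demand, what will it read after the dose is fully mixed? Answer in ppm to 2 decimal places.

6.44 ppm

Volume: 854 m³ = 854,000 L.
Available chlorine delivered: 6700 g × 0.617 = 4134 g as Cl₂.
Concentration rise: 4134 g / 854,000 L = 4.841 mg/L = 4.84 ppm.
Final FC: 1.6 + 4.84 = 6.44 ppm.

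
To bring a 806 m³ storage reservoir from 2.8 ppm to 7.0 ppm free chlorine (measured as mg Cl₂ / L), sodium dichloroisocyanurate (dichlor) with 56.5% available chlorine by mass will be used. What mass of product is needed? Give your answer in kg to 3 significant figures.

Volume: 806 m³ = 806,000 L.
Chlorine deficit: 7.0 − 2.8 = 4.2 ppm = 4.2 mg/L as Cl₂.
Cl₂ equivalent needed: 4.2 mg/L × 806,000 L = 3,385,000 mg = 3385 g.
Product at 56.5% available chlorine: 3385 / 0.565 = 5992 g.

5.99 kg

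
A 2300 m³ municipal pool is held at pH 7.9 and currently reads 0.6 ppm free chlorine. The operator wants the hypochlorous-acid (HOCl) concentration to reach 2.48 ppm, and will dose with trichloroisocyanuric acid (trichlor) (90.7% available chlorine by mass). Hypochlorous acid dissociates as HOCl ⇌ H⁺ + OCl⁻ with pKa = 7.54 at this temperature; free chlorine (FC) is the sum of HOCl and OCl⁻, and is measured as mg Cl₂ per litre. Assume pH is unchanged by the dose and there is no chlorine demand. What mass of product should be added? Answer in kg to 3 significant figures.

Volume: 2300 m³ = 2,300,000 L.
[OCl⁻]/[HOCl] = 10^(pH − pKa) = 10^(7.9 − 7.54) = 2.291; fraction as HOCl = 1/(1 + 2.291) = 0.3039.
Free chlorine required for 2.48 ppm HOCl: 2.48 / 0.3039 = 8.161 ppm.
FC to add: 8.161 − 0.6 = 7.561 mg/L as Cl₂.
Cl₂ equivalent: 7.561 mg/L × 2,300,000 L = 17,390 g.
Product at 90.7% available Cl: 17,390 / 0.907 = 19,170 g.

19.2 kg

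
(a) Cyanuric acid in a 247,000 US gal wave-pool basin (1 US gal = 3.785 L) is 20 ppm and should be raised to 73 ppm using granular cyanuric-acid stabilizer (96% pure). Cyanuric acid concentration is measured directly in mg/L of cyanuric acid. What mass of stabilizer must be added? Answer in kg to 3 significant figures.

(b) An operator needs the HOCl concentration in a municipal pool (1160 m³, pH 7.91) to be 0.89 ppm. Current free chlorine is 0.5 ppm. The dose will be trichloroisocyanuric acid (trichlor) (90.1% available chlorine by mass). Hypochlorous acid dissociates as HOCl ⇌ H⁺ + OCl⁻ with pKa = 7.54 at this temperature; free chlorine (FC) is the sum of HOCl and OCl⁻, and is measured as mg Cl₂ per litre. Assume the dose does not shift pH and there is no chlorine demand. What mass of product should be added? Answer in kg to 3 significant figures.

(a) 51.6 kg; (b) 3.19 kg

(a) Volume: 247,000 US gal × 3.785 L/gal = 934,895 L.
(a) CYA to add: (73 − 20) = 53 mg/L × 934,895 L = 49,550 g cyanuric acid.
(a) At 96% purity: 49,550 / 0.96 = 51,610 g product.

(b) Volume: 1160 m³ = 1,160,000 L.
(b) [OCl⁻]/[HOCl] = 10^(pH − pKa) = 10^(7.91 − 7.54) = 2.344; fraction as HOCl = 1/(1 + 2.344) = 0.299.
(b) Free chlorine required for 0.89 ppm HOCl: 0.89 / 0.299 = 2.976 ppm.
(b) FC to add: 2.976 − 0.5 = 2.476 mg/L as Cl₂.
(b) Cl₂ equivalent: 2.476 mg/L × 1,160,000 L = 2873 g.
(b) Product at 90.1% available Cl: 2873 / 0.901 = 3188 g.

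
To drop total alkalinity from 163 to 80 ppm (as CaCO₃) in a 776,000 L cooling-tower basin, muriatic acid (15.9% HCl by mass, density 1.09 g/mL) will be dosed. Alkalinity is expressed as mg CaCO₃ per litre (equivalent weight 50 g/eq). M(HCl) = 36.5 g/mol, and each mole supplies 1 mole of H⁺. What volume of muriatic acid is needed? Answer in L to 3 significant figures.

271 L

Alkalinity to neutralize: (163 − 80) = 83 mg/L as CaCO₃ × 776,000 L = 64,410 g as CaCO₃.
Equivalents of H⁺ required: 64,410 ÷ 50 g/eq = 1288 eq = 1288 mol HCl.
Mass of HCl: 1288 × 36.5 = 47,020 g.
Mass of 15.9% solution: 47,020 / 0.159 = 295,700 g.
Volume: 295,700 g ÷ 1.09 g/mL = 271,300 mL.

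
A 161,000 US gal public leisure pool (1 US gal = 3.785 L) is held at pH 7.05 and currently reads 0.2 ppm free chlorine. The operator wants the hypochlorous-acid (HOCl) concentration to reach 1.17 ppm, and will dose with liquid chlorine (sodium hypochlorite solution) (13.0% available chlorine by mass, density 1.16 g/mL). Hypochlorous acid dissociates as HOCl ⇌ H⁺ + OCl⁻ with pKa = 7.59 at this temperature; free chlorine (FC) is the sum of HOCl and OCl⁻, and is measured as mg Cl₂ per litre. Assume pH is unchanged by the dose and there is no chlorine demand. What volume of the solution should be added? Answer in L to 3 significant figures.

5.28 L

Volume: 161,000 US gal × 3.785 L/gal = 609,385 L.
[OCl⁻]/[HOCl] = 10^(pH − pKa) = 10^(7.05 − 7.59) = 0.2884; fraction as HOCl = 1/(1 + 0.2884) = 0.7762.
Free chlorine required for 1.17 ppm HOCl: 1.17 / 0.7762 = 1.507 ppm.
FC to add: 1.507 − 0.2 = 1.307 mg/L as Cl₂.
Cl₂ equivalent: 1.307 mg/L × 609,385 L = 796.7 g.
Product at 13.0% available Cl: 796.7 / 0.13 = 6129 g.
Volume: 6129 g ÷ 1.16 g/mL = 5283 mL.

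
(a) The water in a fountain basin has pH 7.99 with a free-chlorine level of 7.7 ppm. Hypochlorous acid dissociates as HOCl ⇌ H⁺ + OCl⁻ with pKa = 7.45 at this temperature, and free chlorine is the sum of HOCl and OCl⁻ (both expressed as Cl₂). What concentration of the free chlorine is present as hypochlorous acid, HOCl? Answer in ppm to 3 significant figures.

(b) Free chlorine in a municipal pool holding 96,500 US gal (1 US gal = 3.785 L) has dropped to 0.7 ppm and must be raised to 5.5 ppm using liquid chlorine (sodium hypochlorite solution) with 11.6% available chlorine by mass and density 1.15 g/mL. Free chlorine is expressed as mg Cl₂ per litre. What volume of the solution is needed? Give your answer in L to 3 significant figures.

(a) [OCl⁻]/[HOCl] = 10^(pH − pKa) = 10^(7.99 − 7.45) = 10^0.54 = 3.467.
(a) Fraction as HOCl = 1 / (1 + 3.467) = 0.2238.
(a) HOCl = 0.2238 × 7.7 ppm = 1.724 ppm.

(b) Volume: 96,500 US gal × 3.785 L/gal = 365,252 L.
(b) Chlorine deficit: 5.5 − 0.7 = 4.8 ppm = 4.8 mg/L as Cl₂.
(b) Cl₂ equivalent needed: 4.8 mg/L × 365,252 L = 1,753,000 mg = 1753 g.
(b) Product at 11.6% available chlorine: 1753 / 0.116 = 15,110 g.
(b) Volume at density 1.15 g/mL: 15,110 g ÷ 1.15 g/mL = 13,140 mL.

(a) 1.72 ppm; (b) 13.1 L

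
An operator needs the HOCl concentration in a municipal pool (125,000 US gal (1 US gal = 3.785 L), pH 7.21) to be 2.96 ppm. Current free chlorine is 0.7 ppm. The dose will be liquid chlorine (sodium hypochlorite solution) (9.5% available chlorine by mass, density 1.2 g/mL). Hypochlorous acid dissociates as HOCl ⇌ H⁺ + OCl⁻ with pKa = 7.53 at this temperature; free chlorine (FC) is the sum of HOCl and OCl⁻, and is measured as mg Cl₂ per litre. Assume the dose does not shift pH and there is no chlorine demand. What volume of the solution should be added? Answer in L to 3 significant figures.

15.3 L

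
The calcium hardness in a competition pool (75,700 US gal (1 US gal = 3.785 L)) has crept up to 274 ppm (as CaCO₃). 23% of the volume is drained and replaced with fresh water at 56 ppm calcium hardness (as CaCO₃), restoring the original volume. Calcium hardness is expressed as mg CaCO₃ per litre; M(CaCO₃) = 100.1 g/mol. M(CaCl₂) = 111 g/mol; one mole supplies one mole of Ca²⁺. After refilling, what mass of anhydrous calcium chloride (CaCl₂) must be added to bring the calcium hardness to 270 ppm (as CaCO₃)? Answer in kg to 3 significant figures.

Volume: 75,700 US gal × 3.785 L/gal = 286,524 L.
After draining 23% and refilling: 274 × 0.77 + 56 × 0.23 = 223.86 ppm.
Deficit to target: 270 − 223.86 = 46.14 mg/L.
As CaCO₃: 46.14 mg/L × 286,524 L = 13,220 g; ÷ 100.1 = 132.1 mol Ca²⁺.
Mass: 132.1 × 111 = 14,660 g.

14.7 kg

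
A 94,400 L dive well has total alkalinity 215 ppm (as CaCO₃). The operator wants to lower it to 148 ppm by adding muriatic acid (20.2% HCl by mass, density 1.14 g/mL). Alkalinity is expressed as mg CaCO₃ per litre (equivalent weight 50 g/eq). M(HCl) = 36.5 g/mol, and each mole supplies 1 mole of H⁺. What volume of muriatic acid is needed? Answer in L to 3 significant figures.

20.0 L

Alkalinity to neutralize: (215 − 148) = 67 mg/L as CaCO₃ × 94,400 L = 6325 g as CaCO₃.
Equivalents of H⁺ required: 6325 ÷ 50 g/eq = 126.5 eq = 126.5 mol HCl.
Mass of HCl: 126.5 × 36.5 = 4617 g.
Mass of 20.2% solution: 4617 / 0.202 = 22,860 g.
Volume: 22,860 g ÷ 1.14 g/mL = 20,050 mL.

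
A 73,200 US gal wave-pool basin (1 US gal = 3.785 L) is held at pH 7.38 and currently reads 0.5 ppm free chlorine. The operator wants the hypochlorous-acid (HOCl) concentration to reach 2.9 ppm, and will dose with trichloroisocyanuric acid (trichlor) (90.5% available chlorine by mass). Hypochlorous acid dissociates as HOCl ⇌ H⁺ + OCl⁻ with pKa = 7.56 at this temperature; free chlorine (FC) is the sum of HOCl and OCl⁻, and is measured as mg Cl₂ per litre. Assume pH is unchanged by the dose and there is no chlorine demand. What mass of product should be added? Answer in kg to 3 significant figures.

1.32 kg

Volume: 73,200 US gal × 3.785 L/gal = 277,062 L.
[OCl⁻]/[HOCl] = 10^(pH − pKa) = 10^(7.38 − 7.56) = 0.6607; fraction as HOCl = 1/(1 + 0.6607) = 0.6022.
Free chlorine required for 2.9 ppm HOCl: 2.9 / 0.6022 = 4.816 ppm.
FC to add: 4.816 − 0.5 = 4.316 mg/L as Cl₂.
Cl₂ equivalent: 4.316 mg/L × 277,062 L = 1196 g.
Product at 90.5% available Cl: 1196 / 0.905 = 1321 g.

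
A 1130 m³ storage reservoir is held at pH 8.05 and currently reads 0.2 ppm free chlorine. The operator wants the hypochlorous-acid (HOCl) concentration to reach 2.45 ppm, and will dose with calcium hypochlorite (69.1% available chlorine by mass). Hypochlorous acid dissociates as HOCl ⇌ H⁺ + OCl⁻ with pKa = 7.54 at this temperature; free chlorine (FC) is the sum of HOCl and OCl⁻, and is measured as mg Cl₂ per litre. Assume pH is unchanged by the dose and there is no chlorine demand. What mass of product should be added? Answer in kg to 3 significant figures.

16.6 kg

Volume: 1130 m³ = 1,130,000 L.
[OCl⁻]/[HOCl] = 10^(pH − pKa) = 10^(8.05 − 7.54) = 3.236; fraction as HOCl = 1/(1 + 3.236) = 0.2361.
Free chlorine required for 2.45 ppm HOCl: 2.45 / 0.2361 = 10.38 ppm.
FC to add: 10.38 − 0.2 = 10.18 mg/L as Cl₂.
Cl₂ equivalent: 10.18 mg/L × 1,130,000 L = 11,500 g.
Product at 69.1% available Cl: 11,500 / 0.691 = 16,640 g.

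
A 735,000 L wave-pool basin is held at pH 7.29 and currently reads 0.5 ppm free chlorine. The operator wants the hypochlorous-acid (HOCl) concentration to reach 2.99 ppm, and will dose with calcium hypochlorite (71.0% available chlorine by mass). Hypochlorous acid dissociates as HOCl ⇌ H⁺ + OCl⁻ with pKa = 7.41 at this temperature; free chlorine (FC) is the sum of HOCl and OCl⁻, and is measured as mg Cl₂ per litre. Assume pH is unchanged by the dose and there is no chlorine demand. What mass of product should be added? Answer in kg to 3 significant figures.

[OCl⁻]/[HOCl] = 10^(pH − pKa) = 10^(7.29 − 7.41) = 0.7586; fraction as HOCl = 1/(1 + 0.7586) = 0.5686.
Free chlorine required for 2.99 ppm HOCl: 2.99 / 0.5686 = 5.258 ppm.
FC to add: 5.258 − 0.5 = 4.758 mg/L as Cl₂.
Cl₂ equivalent: 4.758 mg/L × 735,000 L = 3497 g.
Product at 71.0% available Cl: 3497 / 0.71 = 4926 g.

4.93 kg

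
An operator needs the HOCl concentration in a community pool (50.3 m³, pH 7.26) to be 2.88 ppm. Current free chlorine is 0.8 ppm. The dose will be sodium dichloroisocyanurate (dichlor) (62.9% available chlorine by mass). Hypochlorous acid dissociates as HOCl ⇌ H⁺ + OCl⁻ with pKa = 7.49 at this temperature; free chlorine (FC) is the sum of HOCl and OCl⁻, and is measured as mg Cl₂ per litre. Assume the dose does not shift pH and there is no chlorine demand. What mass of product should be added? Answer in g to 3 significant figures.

Volume: 50.3 m³ = 50,300 L.
[OCl⁻]/[HOCl] = 10^(pH − pKa) = 10^(7.26 − 7.49) = 0.5888; fraction as HOCl = 1/(1 + 0.5888) = 0.6294.
Free chlorine required for 2.88 ppm HOCl: 2.88 / 0.6294 = 4.576 ppm.
FC to add: 4.576 − 0.8 = 3.776 mg/L as Cl₂.
Cl₂ equivalent: 3.776 mg/L × 50,300 L = 189.9 g.
Product at 62.9% available Cl: 189.9 / 0.629 = 301.9 g.

302 g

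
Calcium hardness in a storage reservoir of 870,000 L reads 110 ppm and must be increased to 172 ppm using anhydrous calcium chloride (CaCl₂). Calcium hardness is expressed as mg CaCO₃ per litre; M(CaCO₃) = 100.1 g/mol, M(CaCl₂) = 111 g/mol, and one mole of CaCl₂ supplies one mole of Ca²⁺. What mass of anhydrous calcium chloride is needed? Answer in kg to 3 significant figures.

59.8 kg

Hardness to add: (172 − 110) = 62 mg/L as CaCO₃ × 870,000 L = 53,940 g as CaCO₃.
Moles of Ca²⁺ (1 mol Ca²⁺ ≡ 1 mol CaCO₃): 53,940 / 100.1 g/mol = 538.9 mol.
Mass of CaCl₂: 538.9 × 111 = 59,810 g.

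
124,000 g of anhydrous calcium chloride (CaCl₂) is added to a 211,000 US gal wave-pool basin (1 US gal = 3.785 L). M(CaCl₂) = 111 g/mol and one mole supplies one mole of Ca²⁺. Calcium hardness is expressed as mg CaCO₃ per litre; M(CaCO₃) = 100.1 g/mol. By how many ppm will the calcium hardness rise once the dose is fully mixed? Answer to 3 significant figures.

Volume: 211,000 US gal × 3.785 L/gal = 798,635 L.
Moles of Ca²⁺: 124,000 g ÷ 111 g/mol = 1117 mol.
As CaCO₃: 1117 mol × 100.1 g/mol = 111,800 g.
Rise: 111,800 g / 798,635 L × 1000 = 140 mg/L.

140 ppm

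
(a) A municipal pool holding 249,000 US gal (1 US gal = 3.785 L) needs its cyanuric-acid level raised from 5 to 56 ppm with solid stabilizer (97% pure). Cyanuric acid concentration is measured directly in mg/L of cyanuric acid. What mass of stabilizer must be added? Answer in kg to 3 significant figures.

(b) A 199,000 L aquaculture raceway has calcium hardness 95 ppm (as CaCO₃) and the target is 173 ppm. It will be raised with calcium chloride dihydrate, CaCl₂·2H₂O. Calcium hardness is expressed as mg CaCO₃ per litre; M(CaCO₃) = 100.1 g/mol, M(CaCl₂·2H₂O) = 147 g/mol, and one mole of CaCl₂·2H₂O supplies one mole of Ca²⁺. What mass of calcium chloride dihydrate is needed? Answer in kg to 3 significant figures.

(a) 49.6 kg; (b) 22.8 kg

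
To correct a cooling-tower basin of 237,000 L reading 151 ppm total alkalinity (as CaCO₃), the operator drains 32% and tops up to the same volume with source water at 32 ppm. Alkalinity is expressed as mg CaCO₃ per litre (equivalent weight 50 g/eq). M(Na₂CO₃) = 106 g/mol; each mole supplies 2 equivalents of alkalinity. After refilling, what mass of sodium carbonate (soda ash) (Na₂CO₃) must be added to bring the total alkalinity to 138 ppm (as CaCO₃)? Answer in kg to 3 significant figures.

6.30 kg

After draining 32% and refilling: 151 × 0.68 + 32 × 0.32 = 112.92 ppm.
Deficit to target: 138 − 112.92 = 25.08 mg/L.
As CaCO₃: 25.08 mg/L × 237,000 L = 5944 g; ÷ 50 g/eq ÷ 2 = 59.44 mol Na₂CO₃.
Mass: 59.44 × 106 = 6301 g.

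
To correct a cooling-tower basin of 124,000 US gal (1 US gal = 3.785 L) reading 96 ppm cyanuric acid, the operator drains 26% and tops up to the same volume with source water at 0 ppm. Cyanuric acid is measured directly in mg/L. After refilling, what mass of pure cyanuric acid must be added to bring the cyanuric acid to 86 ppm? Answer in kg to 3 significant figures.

Volume: 124,000 US gal × 3.785 L/gal = 469,340 L.
After draining 26% and refilling: 96 × 0.74 + 0 × 0.26 = 71.04 ppm.
Deficit to target: 86 − 71.04 = 14.96 mg/L.
Mass: 14.96 mg/L × 469,340 L = 7021 g cyanuric acid.

7.02 kg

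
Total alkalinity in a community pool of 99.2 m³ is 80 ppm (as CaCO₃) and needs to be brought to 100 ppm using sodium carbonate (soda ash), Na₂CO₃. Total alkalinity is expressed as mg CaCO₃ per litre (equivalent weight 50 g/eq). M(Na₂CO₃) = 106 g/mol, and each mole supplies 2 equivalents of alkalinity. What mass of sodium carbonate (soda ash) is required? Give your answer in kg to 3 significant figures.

Volume: 99.2 m³ = 99,200 L.
Alkalinity to add: (100 − 80) = 20 mg/L as CaCO₃ × 99,200 L = 1984 g as CaCO₃.
Equivalents: 1984 g ÷ 50 g/eq = 39.68 eq.
Each mole of Na₂CO₃ supplies 2 eq, so 39.68 / 2 = 19.84 mol.
Mass: 19.84 mol × 106 g/mol = 2103 g.

2.10 kg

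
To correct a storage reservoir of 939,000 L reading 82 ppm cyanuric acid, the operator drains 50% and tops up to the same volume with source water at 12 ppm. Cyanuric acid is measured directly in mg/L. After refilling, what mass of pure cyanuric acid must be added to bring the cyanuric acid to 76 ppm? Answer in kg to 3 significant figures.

After draining 50% and refilling: 82 × 0.50 + 12 × 0.50 = 47 ppm.
Deficit to target: 76 − 47 = 29 mg/L.
Mass: 29 mg/L × 939,000 L = 27,230 g cyanuric acid.

27.2 kg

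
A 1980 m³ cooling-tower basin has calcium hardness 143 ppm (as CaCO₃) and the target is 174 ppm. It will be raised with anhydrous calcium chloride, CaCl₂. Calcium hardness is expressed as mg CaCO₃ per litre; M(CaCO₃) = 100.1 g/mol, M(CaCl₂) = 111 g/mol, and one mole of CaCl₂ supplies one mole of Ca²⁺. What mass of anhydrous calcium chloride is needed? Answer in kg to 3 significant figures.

Volume: 1980 m³ = 1,980,000 L.
Hardness to add: (174 − 143) = 31 mg/L as CaCO₃ × 1,980,000 L = 61,380 g as CaCO₃.
Moles of Ca²⁺ (1 mol Ca²⁺ ≡ 1 mol CaCO₃): 61,380 / 100.1 g/mol = 613.2 mol.
Mass of CaCl₂: 613.2 × 111 = 68,060 g.

68.1 kg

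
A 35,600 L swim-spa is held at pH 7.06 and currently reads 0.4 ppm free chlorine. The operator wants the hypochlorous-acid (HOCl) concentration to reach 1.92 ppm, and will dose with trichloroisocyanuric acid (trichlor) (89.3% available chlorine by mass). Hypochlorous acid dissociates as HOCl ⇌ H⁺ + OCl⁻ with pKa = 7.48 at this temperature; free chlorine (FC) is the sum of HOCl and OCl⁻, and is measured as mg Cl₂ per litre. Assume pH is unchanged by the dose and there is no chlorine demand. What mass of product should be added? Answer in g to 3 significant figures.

89.7 g

[OCl⁻]/[HOCl] = 10^(pH − pKa) = 10^(7.06 − 7.48) = 0.3802; fraction as HOCl = 1/(1 + 0.3802) = 0.7245.
Free chlorine required for 1.92 ppm HOCl: 1.92 / 0.7245 = 2.65 ppm.
FC to add: 2.65 − 0.4 = 2.25 mg/L as Cl₂.
Cl₂ equivalent: 2.25 mg/L × 35,600 L = 80.1 g.
Product at 89.3% available Cl: 80.1 / 0.893 = 89.7 g.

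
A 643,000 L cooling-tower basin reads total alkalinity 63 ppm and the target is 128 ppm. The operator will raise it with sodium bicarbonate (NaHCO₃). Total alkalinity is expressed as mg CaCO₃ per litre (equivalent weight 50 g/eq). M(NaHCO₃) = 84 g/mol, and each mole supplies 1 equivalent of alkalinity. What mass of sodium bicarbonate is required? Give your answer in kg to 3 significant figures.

Alkalinity to add: (128 − 63) = 65 mg/L as CaCO₃ × 643,000 L = 41,800 g as CaCO₃.
Equivalents: 41,800 g ÷ 50 g/eq = 835.9 eq.
NaHCO₃ supplies 1 eq per mole → 835.9 mol.
Mass: 835.9 mol × 84 g/mol = 70,220 g.

70.2 kg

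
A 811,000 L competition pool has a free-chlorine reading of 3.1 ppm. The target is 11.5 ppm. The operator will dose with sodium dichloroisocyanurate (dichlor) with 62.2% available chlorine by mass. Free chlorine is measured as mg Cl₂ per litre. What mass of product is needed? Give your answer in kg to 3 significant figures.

Chlorine deficit: 11.5 − 3.1 = 8.4 ppm = 8.4 mg/L as Cl₂.
Cl₂ equivalent needed: 8.4 mg/L × 811,000 L = 6,812,000 mg = 6812 g.
Product at 62.2% available chlorine: 6812 / 0.622 = 10,950 g.

11.0 kg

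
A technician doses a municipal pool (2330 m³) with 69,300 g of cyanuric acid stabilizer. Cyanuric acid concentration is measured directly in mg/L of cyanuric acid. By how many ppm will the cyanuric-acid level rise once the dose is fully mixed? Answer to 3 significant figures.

29.7 ppm

Volume: 2330 m³ = 2,330,000 L.
Rise: 69,300 g / 2,330,000 L × 1000 = 29.74 mg/L.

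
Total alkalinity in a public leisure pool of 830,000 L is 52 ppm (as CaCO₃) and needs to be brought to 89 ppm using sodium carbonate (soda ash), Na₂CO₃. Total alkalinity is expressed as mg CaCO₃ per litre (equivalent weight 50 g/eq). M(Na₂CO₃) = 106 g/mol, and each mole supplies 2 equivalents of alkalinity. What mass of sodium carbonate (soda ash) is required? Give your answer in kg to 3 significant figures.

32.6 kg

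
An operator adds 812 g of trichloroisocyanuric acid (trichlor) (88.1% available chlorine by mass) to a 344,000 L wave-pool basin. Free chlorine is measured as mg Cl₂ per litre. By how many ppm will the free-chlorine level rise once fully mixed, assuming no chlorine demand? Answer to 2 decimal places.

Available chlorine delivered: 812 g × 0.881 = 715.4 g as Cl₂.
Concentration rise: 715.4 g / 344,000 L = 2.08 mg/L = 2.08 ppm.

2.08 ppm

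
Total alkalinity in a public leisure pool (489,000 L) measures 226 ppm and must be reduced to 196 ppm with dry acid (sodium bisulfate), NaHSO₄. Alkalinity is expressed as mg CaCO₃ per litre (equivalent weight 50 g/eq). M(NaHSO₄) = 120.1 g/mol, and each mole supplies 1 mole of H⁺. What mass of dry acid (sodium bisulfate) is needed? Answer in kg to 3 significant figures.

Alkalinity to neutralize: (226 − 196) = 30 mg/L as CaCO₃ × 489,000 L = 14,670 g as CaCO₃.
Equivalents of H⁺ required: 14,670 ÷ 50 g/eq = 293.4 eq = 293.4 mol NaHSO₄.
Mass of NaHSO₄: 293.4 × 120.1 = 35,240 g.

35.2 kg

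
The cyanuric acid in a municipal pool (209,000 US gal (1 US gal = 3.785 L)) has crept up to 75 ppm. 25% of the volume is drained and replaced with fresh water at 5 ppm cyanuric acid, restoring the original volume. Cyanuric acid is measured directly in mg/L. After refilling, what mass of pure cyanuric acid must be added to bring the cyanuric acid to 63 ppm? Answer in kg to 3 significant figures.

4.35 kg

Volume: 209,000 US gal × 3.785 L/gal = 791,065 L.
After draining 25% and refilling: 75 × 0.75 + 5 × 0.25 = 57.5 ppm.
Deficit to target: 63 − 57.5 = 5.5 mg/L.
Mass: 5.5 mg/L × 791,065 L = 4351 g cyanuric acid.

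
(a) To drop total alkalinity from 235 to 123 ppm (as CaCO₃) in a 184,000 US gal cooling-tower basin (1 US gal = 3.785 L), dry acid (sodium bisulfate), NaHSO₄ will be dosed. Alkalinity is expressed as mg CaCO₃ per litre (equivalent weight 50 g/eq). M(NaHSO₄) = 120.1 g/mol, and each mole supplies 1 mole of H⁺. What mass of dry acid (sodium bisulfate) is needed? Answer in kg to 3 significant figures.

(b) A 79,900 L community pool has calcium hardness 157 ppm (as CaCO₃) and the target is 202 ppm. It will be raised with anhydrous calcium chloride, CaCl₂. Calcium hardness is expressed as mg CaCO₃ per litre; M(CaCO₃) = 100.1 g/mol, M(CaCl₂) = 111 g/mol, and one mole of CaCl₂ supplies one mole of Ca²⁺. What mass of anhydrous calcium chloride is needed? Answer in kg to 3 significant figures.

(a) Volume: 184,000 US gal × 3.785 L/gal = 696,440 L.
(a) Alkalinity to neutralize: (235 − 123) = 112 mg/L as CaCO₃ × 696,440 L = 78,000 g as CaCO₃.
(a) Equivalents of H⁺ required: 78,000 ÷ 50 g/eq = 1560 eq = 1560 mol NaHSO₄.
(a) Mass of NaHSO₄: 1560 × 120.1 = 187,400 g.

(b) Hardness to add: (202 − 157) = 45 mg/L as CaCO₃ × 79,900 L = 3596 g as CaCO₃.
(b) Moles of Ca²⁺ (1 mol Ca²⁺ ≡ 1 mol CaCO₃): 3596 / 100.1 g/mol = 35.92 mol.
(b) Mass of CaCl₂: 35.92 × 111 = 3987 g.

(a) 187 kg; (b) 3.99 kg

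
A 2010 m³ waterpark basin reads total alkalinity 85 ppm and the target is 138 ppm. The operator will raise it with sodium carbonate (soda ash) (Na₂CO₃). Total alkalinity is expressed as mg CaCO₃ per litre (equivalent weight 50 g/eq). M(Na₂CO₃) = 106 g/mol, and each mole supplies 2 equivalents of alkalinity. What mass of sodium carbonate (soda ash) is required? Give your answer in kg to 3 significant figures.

Volume: 2010 m³ = 2,010,000 L.
Alkalinity to add: (138 − 85) = 53 mg/L as CaCO₃ × 2,010,000 L = 106,500 g as CaCO₃.
Equivalents: 106,500 g ÷ 50 g/eq = 2131 eq.
Each mole of Na₂CO₃ supplies 2 eq, so 2131 / 2 = 1065 mol.
Mass: 1065 mol × 106 g/mol = 112,900 g.

113 kg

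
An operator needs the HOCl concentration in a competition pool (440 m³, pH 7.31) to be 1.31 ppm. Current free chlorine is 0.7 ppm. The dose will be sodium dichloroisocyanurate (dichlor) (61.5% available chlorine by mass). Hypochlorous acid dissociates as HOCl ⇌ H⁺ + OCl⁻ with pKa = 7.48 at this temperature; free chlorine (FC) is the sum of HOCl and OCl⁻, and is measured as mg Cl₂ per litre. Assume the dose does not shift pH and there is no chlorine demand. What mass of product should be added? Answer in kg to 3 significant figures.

Volume: 440 m³ = 440,000 L.
[OCl⁻]/[HOCl] = 10^(pH − pKa) = 10^(7.31 − 7.48) = 0.6761; fraction as HOCl = 1/(1 + 0.6761) = 0.5966.
Free chlorine required for 1.31 ppm HOCl: 1.31 / 0.5966 = 2.196 ppm.
FC to add: 2.196 − 0.7 = 1.496 mg/L as Cl₂.
Cl₂ equivalent: 1.496 mg/L × 440,000 L = 658.1 g.
Product at 61.5% available Cl: 658.1 / 0.615 = 1070 g.

1.07 kg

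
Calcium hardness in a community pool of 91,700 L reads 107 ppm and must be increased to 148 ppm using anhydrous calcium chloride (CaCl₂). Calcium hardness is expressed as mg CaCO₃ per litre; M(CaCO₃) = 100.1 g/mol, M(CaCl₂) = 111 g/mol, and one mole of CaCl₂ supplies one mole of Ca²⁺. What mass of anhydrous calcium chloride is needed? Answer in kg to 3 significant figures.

4.17 kg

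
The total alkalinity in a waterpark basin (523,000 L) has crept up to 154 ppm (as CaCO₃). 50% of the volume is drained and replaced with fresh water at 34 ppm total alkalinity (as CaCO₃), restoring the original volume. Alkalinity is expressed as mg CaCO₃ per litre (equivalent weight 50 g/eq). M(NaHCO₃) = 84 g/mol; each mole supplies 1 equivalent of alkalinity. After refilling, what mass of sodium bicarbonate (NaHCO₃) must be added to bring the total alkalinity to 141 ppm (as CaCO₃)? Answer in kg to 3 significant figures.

41.3 kg

After draining 50% and refilling: 154 × 0.50 + 34 × 0.50 = 94 ppm.
Deficit to target: 141 − 94 = 47 mg/L.
As CaCO₃: 47 mg/L × 523,000 L = 24,580 g; ÷ 50 g/eq ÷ 1 = 491.6 mol NaHCO₃.
Mass: 491.6 × 84 = 41,300 g.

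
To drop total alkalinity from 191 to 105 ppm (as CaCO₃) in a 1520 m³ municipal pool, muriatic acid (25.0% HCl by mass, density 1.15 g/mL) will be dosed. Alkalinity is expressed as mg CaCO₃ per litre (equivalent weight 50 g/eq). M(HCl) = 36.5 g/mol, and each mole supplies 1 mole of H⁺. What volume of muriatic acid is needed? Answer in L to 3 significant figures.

Volume: 1520 m³ = 1,520,000 L.
Alkalinity to neutralize: (191 − 105) = 86 mg/L as CaCO₃ × 1,520,000 L = 130,700 g as CaCO₃.
Equivalents of H⁺ required: 130,700 ÷ 50 g/eq = 2614 eq = 2614 mol HCl.
Mass of HCl: 2614 × 36.5 = 95,430 g.
Mass of 25.0% solution: 95,430 / 0.25 = 381,700 g.
Volume: 381,700 g ÷ 1.15 g/mL = 331,900 mL.

332 L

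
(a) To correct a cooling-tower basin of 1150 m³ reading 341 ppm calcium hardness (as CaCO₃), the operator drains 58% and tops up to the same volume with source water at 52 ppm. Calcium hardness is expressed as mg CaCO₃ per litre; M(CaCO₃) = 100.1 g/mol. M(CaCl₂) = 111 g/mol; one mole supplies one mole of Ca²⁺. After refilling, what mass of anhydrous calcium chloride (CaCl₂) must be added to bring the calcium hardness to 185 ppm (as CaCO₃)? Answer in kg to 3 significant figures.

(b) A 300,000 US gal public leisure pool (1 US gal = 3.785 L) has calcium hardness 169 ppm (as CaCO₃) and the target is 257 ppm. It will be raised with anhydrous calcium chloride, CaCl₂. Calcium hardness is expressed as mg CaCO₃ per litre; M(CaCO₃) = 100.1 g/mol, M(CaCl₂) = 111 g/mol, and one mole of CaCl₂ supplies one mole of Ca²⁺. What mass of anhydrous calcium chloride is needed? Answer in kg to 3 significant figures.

(a) 14.8 kg; (b) 111 kg

(a) Volume: 1150 m³ = 1,150,000 L.
(a) After draining 58% and refilling: 341 × 0.42 + 52 × 0.58 = 173.38 ppm.
(a) Deficit to target: 185 − 173.38 = 11.62 mg/L.
(a) As CaCO₃: 11.62 mg/L × 1,150,000 L = 13,360 g; ÷ 100.1 = 133.5 mol Ca²⁺.
(a) Mass: 133.5 × 111 = 14,820 g.

(b) Volume: 300,000 US gal × 3.785 L/gal = 1,135,500 L.
(b) Hardness to add: (257 − 169) = 88 mg/L as CaCO₃ × 1,135,500 L = 99,920 g as CaCO₃.
(b) Moles of Ca²⁺ (1 mol Ca²⁺ ≡ 1 mol CaCO₃): 99,920 / 100.1 g/mol = 998.2 mol.
(b) Mass of CaCl₂: 998.2 × 111 = 110,800 g.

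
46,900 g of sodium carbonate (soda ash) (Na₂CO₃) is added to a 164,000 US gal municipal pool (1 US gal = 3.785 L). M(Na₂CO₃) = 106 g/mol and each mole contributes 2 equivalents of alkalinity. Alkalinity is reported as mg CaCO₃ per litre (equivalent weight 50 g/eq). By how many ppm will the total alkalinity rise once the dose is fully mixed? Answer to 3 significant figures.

71.3 ppm

Volume: 164,000 US gal × 3.785 L/gal = 620,740 L.
Moles of Na₂CO₃: 46,900 g ÷ 106 g/mol = 442.5 mol → 884.9 eq of alkalinity.
As CaCO₃: 884.9 eq × 50 g/eq = 44,250 g.
Rise: 44,250 g / 620,740 L × 1000 = 71.28 mg/L.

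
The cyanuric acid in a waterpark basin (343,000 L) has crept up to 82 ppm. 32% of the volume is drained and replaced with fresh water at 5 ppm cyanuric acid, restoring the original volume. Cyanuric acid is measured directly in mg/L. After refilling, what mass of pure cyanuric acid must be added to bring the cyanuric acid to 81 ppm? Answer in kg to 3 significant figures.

8.11 kg

After draining 32% and refilling: 82 × 0.68 + 5 × 0.32 = 57.36 ppm.
Deficit to target: 81 − 57.36 = 23.64 mg/L.
Mass: 23.64 mg/L × 343,000 L = 8109 g cyanuric acid.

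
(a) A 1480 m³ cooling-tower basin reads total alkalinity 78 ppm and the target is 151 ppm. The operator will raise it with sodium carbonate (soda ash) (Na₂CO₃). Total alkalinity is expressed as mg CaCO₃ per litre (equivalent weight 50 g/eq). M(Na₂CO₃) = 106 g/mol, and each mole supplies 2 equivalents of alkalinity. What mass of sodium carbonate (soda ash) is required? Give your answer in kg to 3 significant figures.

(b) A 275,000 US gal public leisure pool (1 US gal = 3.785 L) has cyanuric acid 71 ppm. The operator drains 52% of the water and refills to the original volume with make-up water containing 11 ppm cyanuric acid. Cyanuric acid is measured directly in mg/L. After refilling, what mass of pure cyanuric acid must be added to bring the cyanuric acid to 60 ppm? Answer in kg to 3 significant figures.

(a) 115 kg; (b) 21.0 kg

(a) Volume: 1480 m³ = 1,480,000 L.
(a) Alkalinity to add: (151 − 78) = 73 mg/L as CaCO₃ × 1,480,000 L = 108,000 g as CaCO₃.
(a) Equivalents: 108,000 g ÷ 50 g/eq = 2161 eq.
(a) Each mole of Na₂CO₃ supplies 2 eq, so 2161 / 2 = 1080 mol.
(a) Mass: 1080 mol × 106 g/mol = 114,500 g.

(b) Volume: 275,000 US gal × 3.785 L/gal = 1,040,875 L.
(b) After draining 52% and refilling: 71 × 0.48 + 11 × 0.52 = 39.8 ppm.
(b) Deficit to target: 60 − 39.8 = 20.2 mg/L.
(b) Mass: 20.2 mg/L × 1,040,875 L = 21,030 g cyanuric acid.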